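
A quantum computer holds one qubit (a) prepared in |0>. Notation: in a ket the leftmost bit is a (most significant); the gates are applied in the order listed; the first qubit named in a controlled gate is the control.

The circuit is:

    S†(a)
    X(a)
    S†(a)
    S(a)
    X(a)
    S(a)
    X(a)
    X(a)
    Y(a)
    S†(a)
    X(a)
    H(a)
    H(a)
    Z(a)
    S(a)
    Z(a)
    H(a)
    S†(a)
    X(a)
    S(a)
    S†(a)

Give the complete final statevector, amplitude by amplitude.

After the circuit, the state carries amplitude -sqrt(2)*I/2 on |0>, sqrt(2)/2 on |1>. Key observation: gates 1-6 undo each other exactly, leaving only the rest of the circuit to track.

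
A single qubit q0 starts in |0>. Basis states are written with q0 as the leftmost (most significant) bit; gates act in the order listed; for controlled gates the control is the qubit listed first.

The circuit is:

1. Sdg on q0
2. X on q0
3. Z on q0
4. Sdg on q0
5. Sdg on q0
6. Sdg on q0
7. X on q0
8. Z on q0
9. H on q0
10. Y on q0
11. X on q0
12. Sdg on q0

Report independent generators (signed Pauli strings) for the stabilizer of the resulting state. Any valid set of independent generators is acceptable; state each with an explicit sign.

One valid set of independent stabilizer generators is +Y (any independent generating set of the same group is equally correct).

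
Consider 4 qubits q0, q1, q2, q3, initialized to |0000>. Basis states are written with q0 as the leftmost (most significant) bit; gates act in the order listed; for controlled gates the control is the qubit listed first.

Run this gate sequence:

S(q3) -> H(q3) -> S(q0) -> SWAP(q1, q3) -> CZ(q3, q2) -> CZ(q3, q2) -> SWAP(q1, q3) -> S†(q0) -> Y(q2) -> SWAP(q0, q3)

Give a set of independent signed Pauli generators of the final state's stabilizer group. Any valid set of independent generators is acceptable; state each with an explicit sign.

The final state is stabilized by the group generated by +XIII, +IZII, -IIZI, +IIIZ; other independent generating sets are equally valid. Key observation: the block from step 3 through step 8 cancels to the identity and can be dropped.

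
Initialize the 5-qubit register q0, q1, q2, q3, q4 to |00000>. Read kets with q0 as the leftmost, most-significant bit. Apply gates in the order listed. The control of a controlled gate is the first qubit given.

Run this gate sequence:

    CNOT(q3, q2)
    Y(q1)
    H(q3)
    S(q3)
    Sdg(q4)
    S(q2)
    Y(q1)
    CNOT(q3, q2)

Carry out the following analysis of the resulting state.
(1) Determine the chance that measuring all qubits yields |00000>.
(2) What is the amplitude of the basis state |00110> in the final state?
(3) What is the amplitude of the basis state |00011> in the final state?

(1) A full measurement returns |00000> with probability 1/2.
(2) |00110> carries amplitude sqrt(2)*I/2 in the final state.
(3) |00011> carries amplitude 0 in the final state.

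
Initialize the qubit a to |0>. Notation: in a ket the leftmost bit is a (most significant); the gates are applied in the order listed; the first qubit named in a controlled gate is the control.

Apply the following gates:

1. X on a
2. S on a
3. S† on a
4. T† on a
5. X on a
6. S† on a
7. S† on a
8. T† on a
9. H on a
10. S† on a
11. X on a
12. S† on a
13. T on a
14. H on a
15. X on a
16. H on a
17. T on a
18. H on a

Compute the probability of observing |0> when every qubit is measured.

A full measurement returns |0> with probability 1/2.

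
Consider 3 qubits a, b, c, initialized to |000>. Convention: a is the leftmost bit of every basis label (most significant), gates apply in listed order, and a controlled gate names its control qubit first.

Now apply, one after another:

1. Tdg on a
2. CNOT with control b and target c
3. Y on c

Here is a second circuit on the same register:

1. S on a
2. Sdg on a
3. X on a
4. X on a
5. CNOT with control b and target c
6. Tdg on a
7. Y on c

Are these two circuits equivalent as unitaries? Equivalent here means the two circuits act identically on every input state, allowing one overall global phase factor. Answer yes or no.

Yes — the two circuits implement the same unitary up to a global phase.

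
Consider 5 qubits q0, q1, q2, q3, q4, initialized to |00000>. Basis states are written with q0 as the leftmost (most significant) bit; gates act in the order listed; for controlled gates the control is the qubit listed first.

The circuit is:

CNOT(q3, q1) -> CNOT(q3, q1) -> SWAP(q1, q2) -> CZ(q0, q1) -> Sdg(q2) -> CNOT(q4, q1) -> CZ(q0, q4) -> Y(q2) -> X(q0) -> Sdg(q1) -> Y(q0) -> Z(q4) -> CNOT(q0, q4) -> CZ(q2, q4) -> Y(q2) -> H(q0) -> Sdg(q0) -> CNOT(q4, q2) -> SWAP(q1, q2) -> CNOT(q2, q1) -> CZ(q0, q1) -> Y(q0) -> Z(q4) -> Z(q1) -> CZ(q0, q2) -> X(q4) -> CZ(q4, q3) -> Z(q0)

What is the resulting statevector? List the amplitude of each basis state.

The resulting statevector has amplitude sqrt(2)*I/2 on |00001>, -sqrt(2)/2 on |10001>, and 0 on every other basis state.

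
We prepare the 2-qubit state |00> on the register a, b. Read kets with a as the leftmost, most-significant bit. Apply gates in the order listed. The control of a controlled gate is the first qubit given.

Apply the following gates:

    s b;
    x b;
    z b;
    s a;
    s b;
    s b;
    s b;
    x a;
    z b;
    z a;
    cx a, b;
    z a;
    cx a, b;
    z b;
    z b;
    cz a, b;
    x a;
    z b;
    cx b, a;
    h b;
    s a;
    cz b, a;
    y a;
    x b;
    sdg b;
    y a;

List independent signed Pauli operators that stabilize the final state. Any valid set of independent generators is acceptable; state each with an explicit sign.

The stabilizer group can be generated by -IY, -ZI, among other valid generating sets.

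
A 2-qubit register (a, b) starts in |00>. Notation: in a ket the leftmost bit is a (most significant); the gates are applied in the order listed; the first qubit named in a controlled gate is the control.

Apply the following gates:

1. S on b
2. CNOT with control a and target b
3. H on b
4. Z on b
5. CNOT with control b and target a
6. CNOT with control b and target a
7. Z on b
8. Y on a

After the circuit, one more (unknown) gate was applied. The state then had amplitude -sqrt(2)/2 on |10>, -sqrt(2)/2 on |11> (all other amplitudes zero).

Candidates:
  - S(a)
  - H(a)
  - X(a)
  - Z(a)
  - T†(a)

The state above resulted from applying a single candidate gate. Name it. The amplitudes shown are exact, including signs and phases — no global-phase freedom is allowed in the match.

The unique candidate consistent with the amplitudes is S(a).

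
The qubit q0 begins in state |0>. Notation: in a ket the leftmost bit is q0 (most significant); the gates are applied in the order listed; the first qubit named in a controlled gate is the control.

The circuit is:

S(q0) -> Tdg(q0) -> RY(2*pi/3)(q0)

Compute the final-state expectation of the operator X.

The expectation value of X is sqrt(3)/2.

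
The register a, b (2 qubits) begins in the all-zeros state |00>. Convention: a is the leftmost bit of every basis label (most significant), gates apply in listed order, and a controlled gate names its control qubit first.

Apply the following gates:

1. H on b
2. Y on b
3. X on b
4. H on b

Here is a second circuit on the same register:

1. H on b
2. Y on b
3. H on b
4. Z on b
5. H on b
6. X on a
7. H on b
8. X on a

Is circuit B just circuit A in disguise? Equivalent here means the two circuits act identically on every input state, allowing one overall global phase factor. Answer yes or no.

Yes, they are equivalent — the unitaries differ by at most a global phase.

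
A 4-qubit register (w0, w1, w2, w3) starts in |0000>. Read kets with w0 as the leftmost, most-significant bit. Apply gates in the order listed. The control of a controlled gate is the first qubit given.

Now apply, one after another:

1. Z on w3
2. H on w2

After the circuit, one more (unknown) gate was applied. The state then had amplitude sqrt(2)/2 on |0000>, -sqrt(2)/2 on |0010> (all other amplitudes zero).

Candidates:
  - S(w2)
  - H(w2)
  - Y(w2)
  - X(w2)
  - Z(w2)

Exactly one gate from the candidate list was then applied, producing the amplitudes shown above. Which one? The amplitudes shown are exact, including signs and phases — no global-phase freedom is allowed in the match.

The applied gate was Z(w2).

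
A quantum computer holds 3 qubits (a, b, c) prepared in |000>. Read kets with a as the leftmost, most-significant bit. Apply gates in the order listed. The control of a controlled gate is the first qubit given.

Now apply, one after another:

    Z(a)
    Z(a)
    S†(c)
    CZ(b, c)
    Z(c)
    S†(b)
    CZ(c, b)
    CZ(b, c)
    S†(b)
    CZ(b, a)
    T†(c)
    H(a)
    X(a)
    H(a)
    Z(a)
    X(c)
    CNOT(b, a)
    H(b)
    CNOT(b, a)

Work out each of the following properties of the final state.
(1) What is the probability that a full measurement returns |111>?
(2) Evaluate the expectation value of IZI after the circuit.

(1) A full measurement returns |111> with probability 1/2. Key observation: gates 12-15 undo each other exactly, leaving only the rest of the circuit to track.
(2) In the final state, IZI has expectation 0.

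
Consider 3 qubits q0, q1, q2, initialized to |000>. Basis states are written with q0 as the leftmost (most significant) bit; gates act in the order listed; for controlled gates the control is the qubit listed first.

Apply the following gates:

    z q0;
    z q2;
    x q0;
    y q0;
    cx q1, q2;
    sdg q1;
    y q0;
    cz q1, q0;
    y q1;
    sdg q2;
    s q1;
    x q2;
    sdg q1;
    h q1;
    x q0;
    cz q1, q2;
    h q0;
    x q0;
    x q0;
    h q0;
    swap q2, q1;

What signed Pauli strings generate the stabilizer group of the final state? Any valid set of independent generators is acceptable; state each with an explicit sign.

The final state is stabilized by the group generated by +IIX, +ZII, -IZI; other independent generating sets are equally valid. Key observation: the block from step 17 through step 20 cancels to the identity and can be dropped.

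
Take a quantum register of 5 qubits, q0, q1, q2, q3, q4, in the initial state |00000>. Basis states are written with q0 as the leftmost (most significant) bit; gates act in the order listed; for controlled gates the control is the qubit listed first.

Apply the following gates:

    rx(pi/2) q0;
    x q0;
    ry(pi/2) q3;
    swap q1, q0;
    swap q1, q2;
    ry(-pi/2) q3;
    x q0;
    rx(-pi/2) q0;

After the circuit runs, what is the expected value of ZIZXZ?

The observable ZIZXZ averages to 0.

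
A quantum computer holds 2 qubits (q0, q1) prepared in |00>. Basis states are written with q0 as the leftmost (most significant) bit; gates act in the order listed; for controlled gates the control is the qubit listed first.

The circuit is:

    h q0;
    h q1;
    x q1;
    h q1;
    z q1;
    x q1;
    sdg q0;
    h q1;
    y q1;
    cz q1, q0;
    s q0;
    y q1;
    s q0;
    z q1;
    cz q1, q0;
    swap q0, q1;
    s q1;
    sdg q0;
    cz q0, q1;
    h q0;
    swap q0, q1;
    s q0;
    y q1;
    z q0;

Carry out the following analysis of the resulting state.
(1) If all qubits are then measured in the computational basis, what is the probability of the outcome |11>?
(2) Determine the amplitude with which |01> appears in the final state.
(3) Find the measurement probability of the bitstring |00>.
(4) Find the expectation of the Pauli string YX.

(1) The probability of measuring |11> is 1/4.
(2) |01> carries amplitude sqrt(2)*(1 + I)/4 in the final state.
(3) The probability of measuring |00> is 1/4.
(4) In the final state, YX has expectation 1.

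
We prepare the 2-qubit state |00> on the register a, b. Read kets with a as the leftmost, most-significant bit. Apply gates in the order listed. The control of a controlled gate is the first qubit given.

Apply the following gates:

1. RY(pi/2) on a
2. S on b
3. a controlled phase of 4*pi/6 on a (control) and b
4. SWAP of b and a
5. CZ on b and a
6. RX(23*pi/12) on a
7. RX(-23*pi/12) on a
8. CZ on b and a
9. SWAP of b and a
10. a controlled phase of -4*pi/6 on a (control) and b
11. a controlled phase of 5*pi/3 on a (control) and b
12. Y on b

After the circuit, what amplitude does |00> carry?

The final state's coefficient on |00> equals 0.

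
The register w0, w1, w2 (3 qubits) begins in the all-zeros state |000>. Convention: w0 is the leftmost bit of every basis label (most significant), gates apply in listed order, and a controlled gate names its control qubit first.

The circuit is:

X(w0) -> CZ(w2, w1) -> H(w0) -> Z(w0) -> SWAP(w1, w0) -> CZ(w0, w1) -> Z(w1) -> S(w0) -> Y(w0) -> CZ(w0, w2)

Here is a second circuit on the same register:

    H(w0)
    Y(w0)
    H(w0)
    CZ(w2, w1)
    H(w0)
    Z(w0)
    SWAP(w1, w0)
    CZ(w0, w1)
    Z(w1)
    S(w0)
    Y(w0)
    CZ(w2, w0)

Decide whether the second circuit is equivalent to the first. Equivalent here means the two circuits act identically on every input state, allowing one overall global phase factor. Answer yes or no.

No — the two circuits implement different unitaries, even allowing a global phase.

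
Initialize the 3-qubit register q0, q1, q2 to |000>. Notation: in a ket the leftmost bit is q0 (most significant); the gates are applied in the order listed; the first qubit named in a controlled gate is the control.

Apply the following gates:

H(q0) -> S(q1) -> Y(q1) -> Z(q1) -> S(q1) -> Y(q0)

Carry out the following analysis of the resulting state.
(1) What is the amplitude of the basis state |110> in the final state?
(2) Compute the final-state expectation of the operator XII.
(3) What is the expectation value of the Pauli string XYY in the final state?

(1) |110> carries amplitude sqrt(2)*I/2 in the final state.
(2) The expectation value of XII is -1.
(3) The expectation value of XYY is 0.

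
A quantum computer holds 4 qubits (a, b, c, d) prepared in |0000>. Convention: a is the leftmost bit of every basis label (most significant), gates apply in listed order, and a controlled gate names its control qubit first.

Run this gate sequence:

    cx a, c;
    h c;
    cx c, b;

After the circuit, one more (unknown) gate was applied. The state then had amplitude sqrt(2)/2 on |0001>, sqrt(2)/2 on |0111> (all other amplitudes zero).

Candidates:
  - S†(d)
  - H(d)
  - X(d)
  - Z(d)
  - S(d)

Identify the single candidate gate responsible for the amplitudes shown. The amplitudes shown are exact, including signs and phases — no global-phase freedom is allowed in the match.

The applied gate was X(d).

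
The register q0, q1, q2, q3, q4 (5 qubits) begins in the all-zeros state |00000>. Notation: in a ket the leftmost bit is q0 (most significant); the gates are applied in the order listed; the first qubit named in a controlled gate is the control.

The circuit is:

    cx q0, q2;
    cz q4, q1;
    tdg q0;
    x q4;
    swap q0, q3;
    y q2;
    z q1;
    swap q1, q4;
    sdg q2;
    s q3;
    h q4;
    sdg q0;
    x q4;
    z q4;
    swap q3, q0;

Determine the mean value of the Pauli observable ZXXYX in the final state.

The expectation value of ZXXYX is 0.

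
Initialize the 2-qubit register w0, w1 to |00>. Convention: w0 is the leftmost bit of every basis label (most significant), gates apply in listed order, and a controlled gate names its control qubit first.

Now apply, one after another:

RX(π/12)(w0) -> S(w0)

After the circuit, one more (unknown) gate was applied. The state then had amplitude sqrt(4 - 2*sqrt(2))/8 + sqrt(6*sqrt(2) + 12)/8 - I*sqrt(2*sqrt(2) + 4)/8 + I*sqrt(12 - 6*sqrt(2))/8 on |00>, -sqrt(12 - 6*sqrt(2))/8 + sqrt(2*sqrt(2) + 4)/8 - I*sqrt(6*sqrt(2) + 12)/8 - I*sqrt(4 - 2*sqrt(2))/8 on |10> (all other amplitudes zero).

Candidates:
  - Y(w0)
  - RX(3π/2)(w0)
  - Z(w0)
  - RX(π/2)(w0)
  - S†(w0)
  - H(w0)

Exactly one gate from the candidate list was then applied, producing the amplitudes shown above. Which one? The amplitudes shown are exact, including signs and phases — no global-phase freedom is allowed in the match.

It was RX(π/2)(w0) that produced the state shown.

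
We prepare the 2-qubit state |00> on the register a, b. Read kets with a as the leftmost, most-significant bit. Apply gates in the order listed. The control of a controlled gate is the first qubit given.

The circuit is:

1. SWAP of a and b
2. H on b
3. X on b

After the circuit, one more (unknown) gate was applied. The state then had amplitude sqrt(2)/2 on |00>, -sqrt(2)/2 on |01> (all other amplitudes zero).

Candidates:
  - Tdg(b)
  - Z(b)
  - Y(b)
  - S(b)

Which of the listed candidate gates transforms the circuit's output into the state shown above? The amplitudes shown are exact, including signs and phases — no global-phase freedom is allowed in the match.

The applied gate was Z(b).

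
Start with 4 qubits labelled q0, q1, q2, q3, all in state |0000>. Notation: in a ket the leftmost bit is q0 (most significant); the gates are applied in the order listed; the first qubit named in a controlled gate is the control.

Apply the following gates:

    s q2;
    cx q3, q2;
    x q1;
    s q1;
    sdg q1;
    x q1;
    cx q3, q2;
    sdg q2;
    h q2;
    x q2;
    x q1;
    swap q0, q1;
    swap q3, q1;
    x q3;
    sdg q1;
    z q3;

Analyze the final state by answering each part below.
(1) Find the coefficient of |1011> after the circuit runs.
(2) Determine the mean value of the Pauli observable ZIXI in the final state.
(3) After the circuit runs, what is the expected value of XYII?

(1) |1011> carries amplitude -sqrt(2)/2 in the final state. Key observation: steps 1-8 multiply out to the identity, so the circuit reduces to the remaining gates.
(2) The expectation value of ZIXI is -1.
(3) In the final state, XYII has expectation 0.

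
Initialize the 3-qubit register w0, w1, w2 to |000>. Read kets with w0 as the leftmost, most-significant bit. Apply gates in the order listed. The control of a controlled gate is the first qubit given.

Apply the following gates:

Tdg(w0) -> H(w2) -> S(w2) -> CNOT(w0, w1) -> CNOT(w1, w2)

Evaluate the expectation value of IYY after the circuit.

In the final state, IYY has expectation 0.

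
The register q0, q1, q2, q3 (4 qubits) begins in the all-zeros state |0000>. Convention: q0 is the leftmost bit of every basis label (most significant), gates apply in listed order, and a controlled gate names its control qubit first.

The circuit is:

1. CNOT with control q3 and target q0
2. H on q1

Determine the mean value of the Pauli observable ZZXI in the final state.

In the final state, ZZXI has expectation 0.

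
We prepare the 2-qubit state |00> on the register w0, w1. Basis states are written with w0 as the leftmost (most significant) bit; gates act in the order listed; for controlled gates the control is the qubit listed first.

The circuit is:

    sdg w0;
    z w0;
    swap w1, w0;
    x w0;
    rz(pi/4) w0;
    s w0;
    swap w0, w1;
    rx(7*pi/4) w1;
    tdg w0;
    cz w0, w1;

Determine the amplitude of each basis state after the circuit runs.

The final amplitudes are sqrt(2 - sqrt(2))*exp(I*pi/8)/2 on |00>, -sqrt(sqrt(2) + 2)*exp(5*I*pi/8)/2 on |01>, 0 on |10>, 0 on |11>.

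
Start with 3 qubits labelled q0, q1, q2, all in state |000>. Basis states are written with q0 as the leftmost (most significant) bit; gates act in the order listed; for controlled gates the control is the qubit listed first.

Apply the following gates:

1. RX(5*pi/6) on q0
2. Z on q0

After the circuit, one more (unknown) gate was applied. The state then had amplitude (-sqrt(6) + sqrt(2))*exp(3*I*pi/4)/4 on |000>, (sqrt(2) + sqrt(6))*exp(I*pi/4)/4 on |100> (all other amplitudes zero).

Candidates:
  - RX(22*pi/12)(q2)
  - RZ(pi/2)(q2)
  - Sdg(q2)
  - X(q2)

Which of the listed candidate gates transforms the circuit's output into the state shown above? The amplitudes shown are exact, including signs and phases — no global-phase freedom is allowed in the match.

The unique candidate consistent with the amplitudes is RZ(pi/2)(q2).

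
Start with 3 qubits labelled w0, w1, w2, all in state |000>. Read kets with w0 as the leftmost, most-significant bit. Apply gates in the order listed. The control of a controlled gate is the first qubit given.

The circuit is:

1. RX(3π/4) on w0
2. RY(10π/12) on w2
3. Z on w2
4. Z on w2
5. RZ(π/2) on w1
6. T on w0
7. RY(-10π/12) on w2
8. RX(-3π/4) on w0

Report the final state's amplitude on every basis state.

The final amplitudes are (-2 + sqrt(2) - (sqrt(2) + 2)*exp(I*pi/4))*exp(3*I*pi/4)/4 on |000>, sqrt(2)*(-I + exp(I*pi/4))/4 on |100>, and 0 on every other basis state.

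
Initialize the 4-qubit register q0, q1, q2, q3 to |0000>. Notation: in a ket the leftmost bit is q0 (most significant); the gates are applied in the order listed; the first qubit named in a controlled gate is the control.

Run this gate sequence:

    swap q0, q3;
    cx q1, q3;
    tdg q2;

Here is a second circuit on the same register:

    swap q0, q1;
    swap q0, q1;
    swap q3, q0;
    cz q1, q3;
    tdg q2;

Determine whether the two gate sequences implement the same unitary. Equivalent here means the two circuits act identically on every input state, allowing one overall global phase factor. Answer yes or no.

No: there is an input state on which the two circuits produce genuinely different outputs (not merely differing by a phase).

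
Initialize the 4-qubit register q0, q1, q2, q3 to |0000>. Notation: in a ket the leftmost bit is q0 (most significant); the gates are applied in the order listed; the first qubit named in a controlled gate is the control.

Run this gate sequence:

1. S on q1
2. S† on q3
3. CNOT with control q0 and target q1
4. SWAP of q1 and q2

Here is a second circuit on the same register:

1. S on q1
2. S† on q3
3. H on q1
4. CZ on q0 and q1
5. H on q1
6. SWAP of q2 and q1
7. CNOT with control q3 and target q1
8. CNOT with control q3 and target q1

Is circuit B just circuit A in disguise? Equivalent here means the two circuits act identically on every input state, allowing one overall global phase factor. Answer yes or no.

Yes — the two circuits implement the same unitary up to a global phase.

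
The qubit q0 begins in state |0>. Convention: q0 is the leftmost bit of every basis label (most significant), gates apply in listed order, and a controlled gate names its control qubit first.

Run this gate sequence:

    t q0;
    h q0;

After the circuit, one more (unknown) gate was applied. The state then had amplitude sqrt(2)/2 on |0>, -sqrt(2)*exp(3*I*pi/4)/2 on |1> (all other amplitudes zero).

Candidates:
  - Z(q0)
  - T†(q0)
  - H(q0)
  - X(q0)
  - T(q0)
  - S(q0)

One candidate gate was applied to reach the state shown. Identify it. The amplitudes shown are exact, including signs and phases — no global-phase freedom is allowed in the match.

The unique candidate consistent with the amplitudes is T†(q0).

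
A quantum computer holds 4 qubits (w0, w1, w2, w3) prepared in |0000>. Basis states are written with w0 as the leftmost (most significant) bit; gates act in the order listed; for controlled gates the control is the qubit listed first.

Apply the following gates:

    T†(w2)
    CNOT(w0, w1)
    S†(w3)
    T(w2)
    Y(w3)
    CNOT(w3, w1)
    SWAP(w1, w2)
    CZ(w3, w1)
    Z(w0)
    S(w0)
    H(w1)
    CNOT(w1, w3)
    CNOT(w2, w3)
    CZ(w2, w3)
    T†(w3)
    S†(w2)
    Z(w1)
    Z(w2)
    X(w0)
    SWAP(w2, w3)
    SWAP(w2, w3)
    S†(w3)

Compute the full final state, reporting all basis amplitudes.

After the circuit, the state carries amplitude -sqrt(2)/2 on |1010>, sqrt(2)*exp(I*pi/4)/2 on |1111>, and 0 on every other basis state. Key observation: gates 20-21 undo each other exactly, leaving only the rest of the circuit to track.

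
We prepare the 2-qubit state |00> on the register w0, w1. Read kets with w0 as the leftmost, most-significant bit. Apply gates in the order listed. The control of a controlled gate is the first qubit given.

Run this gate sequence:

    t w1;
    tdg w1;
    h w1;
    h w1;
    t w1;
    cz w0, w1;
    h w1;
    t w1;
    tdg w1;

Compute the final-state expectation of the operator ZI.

The expectation value of ZI is 1.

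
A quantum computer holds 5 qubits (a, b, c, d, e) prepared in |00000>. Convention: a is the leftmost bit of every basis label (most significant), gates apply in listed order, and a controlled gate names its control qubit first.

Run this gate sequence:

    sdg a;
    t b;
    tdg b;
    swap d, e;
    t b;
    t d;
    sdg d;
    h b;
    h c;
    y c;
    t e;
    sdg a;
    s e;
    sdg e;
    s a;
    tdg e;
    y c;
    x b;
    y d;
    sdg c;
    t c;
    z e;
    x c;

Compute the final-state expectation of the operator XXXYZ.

The expectation value of XXXYZ is 0. Key observation: gates 10-17 undo each other exactly, leaving only the rest of the circuit to track.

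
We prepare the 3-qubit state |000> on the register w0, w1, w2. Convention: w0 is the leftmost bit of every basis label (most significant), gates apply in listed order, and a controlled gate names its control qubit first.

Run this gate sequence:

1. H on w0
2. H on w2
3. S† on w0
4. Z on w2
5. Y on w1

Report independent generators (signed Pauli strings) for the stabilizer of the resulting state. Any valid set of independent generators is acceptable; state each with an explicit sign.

One valid set of independent stabilizer generators is -YII, -IIX, -IZI (any independent generating set of the same group is equally correct).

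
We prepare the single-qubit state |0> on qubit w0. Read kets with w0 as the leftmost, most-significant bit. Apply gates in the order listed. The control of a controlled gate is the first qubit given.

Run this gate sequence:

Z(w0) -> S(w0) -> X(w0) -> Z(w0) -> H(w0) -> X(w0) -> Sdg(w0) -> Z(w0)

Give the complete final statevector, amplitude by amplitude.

The resulting statevector has amplitude sqrt(2)/2 on |0>, -sqrt(2)*I/2 on |1>.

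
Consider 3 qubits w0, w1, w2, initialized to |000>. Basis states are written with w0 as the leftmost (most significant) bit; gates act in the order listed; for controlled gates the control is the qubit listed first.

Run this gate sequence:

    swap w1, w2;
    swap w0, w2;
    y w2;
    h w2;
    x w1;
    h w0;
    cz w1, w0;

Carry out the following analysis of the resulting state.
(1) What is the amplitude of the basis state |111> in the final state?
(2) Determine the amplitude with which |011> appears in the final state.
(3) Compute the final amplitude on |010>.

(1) |111> carries amplitude I/2 in the final state.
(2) The amplitude on |011> is -I/2.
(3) The final state's coefficient on |010> equals I/2.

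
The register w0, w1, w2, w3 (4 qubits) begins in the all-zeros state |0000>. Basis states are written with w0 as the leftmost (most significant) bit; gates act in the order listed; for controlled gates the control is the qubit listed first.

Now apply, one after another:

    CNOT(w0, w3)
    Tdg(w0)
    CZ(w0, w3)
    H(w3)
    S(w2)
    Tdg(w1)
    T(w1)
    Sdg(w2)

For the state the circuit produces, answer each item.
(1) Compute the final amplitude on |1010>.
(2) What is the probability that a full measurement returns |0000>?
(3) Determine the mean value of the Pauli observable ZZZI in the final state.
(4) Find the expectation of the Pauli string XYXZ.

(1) The amplitude on |1010> is 0. Key observation: gates 5-8 undo each other exactly, leaving only the rest of the circuit to track.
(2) Outcome |0000> occurs with probability 1/2.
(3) The expectation value of ZZZI is 1.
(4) In the final state, XYXZ has expectation 0.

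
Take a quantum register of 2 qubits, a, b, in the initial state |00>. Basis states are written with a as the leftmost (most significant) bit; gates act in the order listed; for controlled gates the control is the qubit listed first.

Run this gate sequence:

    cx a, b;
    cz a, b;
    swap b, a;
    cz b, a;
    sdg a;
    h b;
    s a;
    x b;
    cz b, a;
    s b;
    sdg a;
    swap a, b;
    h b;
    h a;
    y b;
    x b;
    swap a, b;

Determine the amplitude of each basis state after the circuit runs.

The final amplitudes are sqrt(2)*(-1 + I)/4 on |00>, sqrt(2)*(1 + I)/4 on |01>, sqrt(2)*(1 - I)/4 on |10>, sqrt(2)*(-1 - I)/4 on |11>.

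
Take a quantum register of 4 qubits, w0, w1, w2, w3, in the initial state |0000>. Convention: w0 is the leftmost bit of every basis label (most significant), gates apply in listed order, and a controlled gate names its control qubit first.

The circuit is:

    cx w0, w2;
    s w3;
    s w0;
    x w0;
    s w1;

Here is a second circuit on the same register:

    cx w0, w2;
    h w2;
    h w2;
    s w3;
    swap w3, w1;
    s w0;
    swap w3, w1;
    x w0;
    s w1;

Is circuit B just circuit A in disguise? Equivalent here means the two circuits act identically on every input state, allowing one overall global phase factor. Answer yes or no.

Yes: on every input state the two circuits agree up to one overall phase factor.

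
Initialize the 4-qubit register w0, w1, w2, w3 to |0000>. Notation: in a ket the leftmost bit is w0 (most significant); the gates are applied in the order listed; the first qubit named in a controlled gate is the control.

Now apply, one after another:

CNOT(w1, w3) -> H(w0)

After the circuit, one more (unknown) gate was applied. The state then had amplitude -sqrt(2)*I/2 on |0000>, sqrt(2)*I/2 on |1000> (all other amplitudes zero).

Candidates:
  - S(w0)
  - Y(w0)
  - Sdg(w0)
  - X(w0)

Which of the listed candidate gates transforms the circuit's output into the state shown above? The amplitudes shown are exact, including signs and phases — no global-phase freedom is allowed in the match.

It was Y(w0) that produced the state shown.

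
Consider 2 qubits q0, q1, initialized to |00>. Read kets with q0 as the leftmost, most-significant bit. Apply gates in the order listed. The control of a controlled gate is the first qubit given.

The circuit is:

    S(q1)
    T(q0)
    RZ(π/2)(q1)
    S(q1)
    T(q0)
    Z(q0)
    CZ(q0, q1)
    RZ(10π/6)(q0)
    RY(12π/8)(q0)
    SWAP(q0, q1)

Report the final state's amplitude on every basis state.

After the circuit, the state carries amplitude -sqrt(2)*exp(11*I*pi/12)/2 on |00>, sqrt(2)*exp(11*I*pi/12)/2 on |01>, 0 on |10>, 0 on |11>.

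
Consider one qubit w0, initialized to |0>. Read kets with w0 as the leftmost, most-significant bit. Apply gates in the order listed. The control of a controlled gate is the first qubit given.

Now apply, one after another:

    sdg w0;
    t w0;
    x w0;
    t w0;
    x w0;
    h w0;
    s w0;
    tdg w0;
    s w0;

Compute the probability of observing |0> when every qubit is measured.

The probability of measuring |0> is 1/2.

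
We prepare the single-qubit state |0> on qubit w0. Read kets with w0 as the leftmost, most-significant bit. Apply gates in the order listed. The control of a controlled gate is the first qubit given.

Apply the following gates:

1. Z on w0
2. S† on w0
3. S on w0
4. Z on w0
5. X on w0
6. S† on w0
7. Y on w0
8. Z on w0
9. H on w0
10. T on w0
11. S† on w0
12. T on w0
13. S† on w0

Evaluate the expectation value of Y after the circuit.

The observable Y averages to -1.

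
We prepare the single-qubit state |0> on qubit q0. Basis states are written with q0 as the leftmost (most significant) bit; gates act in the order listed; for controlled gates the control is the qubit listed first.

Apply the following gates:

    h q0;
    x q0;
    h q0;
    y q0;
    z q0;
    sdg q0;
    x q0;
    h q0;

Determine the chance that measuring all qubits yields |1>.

A full measurement returns |1> with probability 1/2.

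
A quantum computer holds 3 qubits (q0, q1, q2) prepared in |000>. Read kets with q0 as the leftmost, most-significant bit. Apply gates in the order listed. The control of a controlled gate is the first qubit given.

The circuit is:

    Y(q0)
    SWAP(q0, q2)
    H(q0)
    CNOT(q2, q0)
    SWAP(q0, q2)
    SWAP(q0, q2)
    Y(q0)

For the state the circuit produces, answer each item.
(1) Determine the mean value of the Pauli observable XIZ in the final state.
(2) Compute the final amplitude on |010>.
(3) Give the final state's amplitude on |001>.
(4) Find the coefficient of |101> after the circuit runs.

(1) The expectation value of XIZ is 1.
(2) |010> carries amplitude 0 in the final state.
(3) The final state's coefficient on |001> equals sqrt(2)/2.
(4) The amplitude on |101> is -sqrt(2)/2.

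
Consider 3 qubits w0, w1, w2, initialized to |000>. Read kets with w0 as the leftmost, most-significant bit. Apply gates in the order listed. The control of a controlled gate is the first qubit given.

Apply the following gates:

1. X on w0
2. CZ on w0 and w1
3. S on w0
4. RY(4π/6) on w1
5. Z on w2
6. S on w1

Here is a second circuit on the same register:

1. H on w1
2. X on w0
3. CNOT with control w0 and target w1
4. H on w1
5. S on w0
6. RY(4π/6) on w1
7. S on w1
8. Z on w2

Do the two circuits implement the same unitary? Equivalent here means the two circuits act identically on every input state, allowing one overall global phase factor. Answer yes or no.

Yes: on every input state the two circuits agree up to one overall phase factor.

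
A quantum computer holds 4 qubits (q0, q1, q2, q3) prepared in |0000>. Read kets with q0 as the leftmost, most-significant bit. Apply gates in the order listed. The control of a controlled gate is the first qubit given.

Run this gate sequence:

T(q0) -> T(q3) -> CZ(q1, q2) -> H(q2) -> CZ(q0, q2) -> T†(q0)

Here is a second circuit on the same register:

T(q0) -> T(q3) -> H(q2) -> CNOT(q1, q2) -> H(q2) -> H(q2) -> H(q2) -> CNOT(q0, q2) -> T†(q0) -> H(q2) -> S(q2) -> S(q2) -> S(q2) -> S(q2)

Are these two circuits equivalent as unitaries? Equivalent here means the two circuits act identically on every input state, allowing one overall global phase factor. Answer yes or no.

Yes: on every input state the two circuits agree up to one overall phase factor.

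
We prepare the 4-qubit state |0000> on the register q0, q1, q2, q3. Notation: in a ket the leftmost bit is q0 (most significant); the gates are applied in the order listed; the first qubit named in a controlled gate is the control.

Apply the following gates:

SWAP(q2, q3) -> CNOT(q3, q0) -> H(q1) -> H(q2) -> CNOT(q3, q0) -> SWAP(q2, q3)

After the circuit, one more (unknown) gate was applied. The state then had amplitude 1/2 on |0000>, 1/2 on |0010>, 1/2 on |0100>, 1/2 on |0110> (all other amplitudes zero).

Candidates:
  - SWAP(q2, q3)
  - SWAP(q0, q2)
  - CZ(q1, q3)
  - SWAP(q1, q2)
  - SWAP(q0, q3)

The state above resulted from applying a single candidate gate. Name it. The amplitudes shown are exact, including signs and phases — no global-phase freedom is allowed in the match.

The unique candidate consistent with the amplitudes is SWAP(q2, q3).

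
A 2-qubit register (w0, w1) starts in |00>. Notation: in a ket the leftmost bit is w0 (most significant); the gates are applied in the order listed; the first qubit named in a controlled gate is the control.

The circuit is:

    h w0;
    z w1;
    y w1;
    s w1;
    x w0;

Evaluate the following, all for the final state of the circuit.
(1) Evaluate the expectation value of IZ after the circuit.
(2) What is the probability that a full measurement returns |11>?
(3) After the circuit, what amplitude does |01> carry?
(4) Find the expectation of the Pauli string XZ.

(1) The expectation value of IZ is -1.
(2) Outcome |11> occurs with probability 1/2.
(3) The final state's coefficient on |01> equals -sqrt(2)/2.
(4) In the final state, XZ has expectation -1.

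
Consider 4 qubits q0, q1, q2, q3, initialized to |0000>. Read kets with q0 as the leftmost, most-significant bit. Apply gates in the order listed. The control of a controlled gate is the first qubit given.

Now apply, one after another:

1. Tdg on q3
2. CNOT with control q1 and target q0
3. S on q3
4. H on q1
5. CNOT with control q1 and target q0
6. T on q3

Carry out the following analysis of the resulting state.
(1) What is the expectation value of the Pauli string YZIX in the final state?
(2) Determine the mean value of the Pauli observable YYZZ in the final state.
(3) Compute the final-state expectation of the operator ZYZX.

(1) The expectation value of YZIX is 0.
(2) The observable YYZZ averages to -1.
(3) The observable ZYZX averages to 0.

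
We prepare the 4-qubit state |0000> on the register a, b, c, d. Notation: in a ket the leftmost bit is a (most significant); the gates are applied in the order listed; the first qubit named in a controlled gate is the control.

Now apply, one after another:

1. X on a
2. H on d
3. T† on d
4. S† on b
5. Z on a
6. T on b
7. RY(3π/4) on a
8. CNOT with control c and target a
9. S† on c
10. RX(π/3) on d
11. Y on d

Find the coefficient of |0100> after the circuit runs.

The amplitude on |0100> is 0.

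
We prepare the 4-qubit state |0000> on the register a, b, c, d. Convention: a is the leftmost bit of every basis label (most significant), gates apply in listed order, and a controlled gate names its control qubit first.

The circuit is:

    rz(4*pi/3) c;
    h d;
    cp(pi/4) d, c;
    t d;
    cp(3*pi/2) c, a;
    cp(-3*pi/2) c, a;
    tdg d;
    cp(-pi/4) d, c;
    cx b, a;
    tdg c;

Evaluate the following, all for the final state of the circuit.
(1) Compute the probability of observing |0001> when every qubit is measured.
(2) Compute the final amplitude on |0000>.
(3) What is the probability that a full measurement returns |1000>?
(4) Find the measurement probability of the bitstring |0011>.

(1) Outcome |0001> occurs with probability 1/2. Key observation: the block from step 3 through step 8 cancels to the identity and can be dropped.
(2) The final state's coefficient on |0000> equals -sqrt(2)*exp(I*pi/3)/2.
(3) A full measurement returns |1000> with probability 0.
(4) A full measurement returns |0011> with probability 0.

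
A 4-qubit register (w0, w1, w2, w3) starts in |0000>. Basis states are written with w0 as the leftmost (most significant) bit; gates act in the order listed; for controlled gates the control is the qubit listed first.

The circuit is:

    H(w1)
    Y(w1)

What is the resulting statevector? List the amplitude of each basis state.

The resulting statevector has amplitude -sqrt(2)*I/2 on |0000>, sqrt(2)*I/2 on |0100>, and 0 on every other basis state.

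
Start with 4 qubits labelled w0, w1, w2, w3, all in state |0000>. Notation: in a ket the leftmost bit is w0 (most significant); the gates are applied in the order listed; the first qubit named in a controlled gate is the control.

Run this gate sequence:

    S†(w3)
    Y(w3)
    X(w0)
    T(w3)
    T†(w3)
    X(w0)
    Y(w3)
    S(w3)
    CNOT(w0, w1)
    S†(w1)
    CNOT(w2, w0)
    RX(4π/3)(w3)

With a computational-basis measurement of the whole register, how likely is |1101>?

A full measurement returns |1101> with probability 0. Key observation: the block from step 1 through step 8 cancels to the identity and can be dropped.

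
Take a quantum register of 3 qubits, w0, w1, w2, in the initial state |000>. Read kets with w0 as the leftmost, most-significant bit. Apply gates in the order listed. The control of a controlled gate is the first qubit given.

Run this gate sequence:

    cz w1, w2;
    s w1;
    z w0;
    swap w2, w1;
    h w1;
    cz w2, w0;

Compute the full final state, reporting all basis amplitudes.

After the circuit, the state carries amplitude sqrt(2)/2 on |000>, sqrt(2)/2 on |010>, and 0 on every other basis state.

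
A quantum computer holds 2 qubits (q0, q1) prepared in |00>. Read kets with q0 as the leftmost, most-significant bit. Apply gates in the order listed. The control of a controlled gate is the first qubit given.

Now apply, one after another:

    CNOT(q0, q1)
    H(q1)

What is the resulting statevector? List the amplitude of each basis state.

After the circuit, the state carries amplitude sqrt(2)/2 on |00>, sqrt(2)/2 on |01>, 0 on |10>, 0 on |11>.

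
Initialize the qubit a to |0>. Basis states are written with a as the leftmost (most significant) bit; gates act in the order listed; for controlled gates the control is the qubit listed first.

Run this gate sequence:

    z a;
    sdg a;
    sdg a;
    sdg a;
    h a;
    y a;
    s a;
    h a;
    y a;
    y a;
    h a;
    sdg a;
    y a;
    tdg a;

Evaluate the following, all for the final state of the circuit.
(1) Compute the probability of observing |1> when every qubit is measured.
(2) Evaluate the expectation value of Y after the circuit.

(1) The probability of measuring |1> is 1/2.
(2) The expectation value of Y is -sqrt(2)/2.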